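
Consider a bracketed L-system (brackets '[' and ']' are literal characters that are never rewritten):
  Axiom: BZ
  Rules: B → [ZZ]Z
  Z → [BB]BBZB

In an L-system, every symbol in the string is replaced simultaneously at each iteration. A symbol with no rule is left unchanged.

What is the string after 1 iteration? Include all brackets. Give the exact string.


Answer: [ZZ]Z[BB]BBZB

Derivation:
Step 0: BZ
Step 1: [ZZ]Z[BB]BBZB


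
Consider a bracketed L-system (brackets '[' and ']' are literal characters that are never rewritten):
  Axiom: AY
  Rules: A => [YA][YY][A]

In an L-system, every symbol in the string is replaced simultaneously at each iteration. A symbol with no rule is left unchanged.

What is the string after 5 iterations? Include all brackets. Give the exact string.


Answer: [Y[Y[Y[Y[YA][YY][A]][YY][[YA][YY][A]]][YY][[Y[YA][YY][A]][YY][[YA][YY][A]]]][YY][[Y[Y[YA][YY][A]][YY][[YA][YY][A]]][YY][[Y[YA][YY][A]][YY][[YA][YY][A]]]]][YY][[Y[Y[Y[YA][YY][A]][YY][[YA][YY][A]]][YY][[Y[YA][YY][A]][YY][[YA][YY][A]]]][YY][[Y[Y[YA][YY][A]][YY][[YA][YY][A]]][YY][[Y[YA][YY][A]][YY][[YA][YY][A]]]]]Y

Derivation:
Step 0: AY
Step 1: [YA][YY][A]Y
Step 2: [Y[YA][YY][A]][YY][[YA][YY][A]]Y
Step 3: [Y[Y[YA][YY][A]][YY][[YA][YY][A]]][YY][[Y[YA][YY][A]][YY][[YA][YY][A]]]Y
Step 4: [Y[Y[Y[YA][YY][A]][YY][[YA][YY][A]]][YY][[Y[YA][YY][A]][YY][[YA][YY][A]]]][YY][[Y[Y[YA][YY][A]][YY][[YA][YY][A]]][YY][[Y[YA][YY][A]][YY][[YA][YY][A]]]]Y
Step 5: [Y[Y[Y[Y[YA][YY][A]][YY][[YA][YY][A]]][YY][[Y[YA][YY][A]][YY][[YA][YY][A]]]][YY][[Y[Y[YA][YY][A]][YY][[YA][YY][A]]][YY][[Y[YA][YY][A]][YY][[YA][YY][A]]]]][YY][[Y[Y[Y[YA][YY][A]][YY][[YA][YY][A]]][YY][[Y[YA][YY][A]][YY][[YA][YY][A]]]][YY][[Y[Y[YA][YY][A]][YY][[YA][YY][A]]][YY][[Y[YA][YY][A]][YY][[YA][YY][A]]]]]Y


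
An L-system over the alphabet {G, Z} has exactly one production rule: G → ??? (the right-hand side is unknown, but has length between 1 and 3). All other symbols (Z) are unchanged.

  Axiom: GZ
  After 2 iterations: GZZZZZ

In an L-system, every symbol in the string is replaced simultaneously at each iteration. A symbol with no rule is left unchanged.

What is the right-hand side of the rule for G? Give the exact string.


Answer: GZZ

Derivation:
Trying G → GZZ:
  Step 0: GZ
  Step 1: GZZZ
  Step 2: GZZZZZ
Matches the given result.


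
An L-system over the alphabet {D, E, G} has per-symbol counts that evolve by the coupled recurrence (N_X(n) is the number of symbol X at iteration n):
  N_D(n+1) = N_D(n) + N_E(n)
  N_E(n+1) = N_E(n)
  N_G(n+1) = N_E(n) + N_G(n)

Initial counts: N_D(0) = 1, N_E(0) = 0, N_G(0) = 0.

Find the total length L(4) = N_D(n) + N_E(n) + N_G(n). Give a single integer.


Step 0: N_D=1, N_E=0, N_G=0, L=1
Step 1: N_D=1, N_E=0, N_G=0, L=1
Step 2: N_D=1, N_E=0, N_G=0, L=1
Step 3: N_D=1, N_E=0, N_G=0, L=1
Step 4: N_D=1, N_E=0, N_G=0, L=1

Answer: 1


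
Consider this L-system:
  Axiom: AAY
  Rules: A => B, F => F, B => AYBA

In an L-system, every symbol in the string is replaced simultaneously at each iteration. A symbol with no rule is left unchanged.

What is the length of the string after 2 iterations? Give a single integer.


Answer: 9

Derivation:
Step 0: length = 3
Step 1: length = 3
Step 2: length = 9


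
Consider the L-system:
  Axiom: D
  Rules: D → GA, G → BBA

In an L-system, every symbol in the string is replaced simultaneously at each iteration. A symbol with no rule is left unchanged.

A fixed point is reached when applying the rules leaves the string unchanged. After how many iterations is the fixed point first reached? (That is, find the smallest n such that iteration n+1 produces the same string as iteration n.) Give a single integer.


Answer: 2

Derivation:
Step 0: D
Step 1: GA
Step 2: BBAA
Step 3: BBAA  (unchanged — fixed point at step 2)


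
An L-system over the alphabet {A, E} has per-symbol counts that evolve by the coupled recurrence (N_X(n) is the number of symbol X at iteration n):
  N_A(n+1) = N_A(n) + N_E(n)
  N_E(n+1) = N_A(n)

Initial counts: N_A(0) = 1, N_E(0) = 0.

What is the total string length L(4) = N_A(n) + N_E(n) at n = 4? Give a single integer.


Answer: 8

Derivation:
Step 0: N_A=1, N_E=0, L=1
Step 1: N_A=1, N_E=1, L=2
Step 2: N_A=2, N_E=1, L=3
Step 3: N_A=3, N_E=2, L=5
Step 4: N_A=5, N_E=3, L=8


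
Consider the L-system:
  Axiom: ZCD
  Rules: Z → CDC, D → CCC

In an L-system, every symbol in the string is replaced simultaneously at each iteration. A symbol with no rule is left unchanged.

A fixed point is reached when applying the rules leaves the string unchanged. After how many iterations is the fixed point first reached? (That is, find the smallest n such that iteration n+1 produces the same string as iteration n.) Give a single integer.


Answer: 2

Derivation:
Step 0: ZCD
Step 1: CDCCCCC
Step 2: CCCCCCCCC
Step 3: CCCCCCCCC  (unchanged — fixed point at step 2)


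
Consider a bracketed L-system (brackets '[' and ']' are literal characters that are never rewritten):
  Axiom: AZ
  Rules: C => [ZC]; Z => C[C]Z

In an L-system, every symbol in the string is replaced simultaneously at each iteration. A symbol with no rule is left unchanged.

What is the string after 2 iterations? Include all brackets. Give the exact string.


Answer: A[ZC][[ZC]]C[C]Z

Derivation:
Step 0: AZ
Step 1: AC[C]Z
Step 2: A[ZC][[ZC]]C[C]Z


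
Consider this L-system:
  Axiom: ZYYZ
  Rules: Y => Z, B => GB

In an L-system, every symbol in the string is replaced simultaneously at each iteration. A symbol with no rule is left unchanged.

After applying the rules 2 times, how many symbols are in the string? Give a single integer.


Step 0: length = 4
Step 1: length = 4
Step 2: length = 4

Answer: 4


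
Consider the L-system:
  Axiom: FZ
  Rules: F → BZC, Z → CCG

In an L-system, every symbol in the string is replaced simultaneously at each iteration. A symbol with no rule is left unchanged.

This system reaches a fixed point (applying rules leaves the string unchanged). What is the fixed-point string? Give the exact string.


Step 0: FZ
Step 1: BZCCCG
Step 2: BCCGCCCG
Step 3: BCCGCCCG  (unchanged — fixed point at step 2)

Answer: BCCGCCCG


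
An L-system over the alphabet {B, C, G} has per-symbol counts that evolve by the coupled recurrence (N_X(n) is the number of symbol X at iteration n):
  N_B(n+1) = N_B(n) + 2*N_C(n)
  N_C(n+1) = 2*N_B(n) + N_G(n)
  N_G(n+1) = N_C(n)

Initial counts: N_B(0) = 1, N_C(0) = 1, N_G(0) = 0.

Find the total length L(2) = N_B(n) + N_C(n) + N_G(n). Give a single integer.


Answer: 16

Derivation:
Step 0: N_B=1, N_C=1, N_G=0, L=2
Step 1: N_B=3, N_C=2, N_G=1, L=6
Step 2: N_B=7, N_C=7, N_G=2, L=16


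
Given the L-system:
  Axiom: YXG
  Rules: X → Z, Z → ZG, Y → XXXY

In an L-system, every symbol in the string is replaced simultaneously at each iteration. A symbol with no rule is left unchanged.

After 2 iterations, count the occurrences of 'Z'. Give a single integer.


Step 0: YXG  (0 'Z')
Step 1: XXXYZG  (1 'Z')
Step 2: ZZZXXXYZGG  (4 'Z')

Answer: 4


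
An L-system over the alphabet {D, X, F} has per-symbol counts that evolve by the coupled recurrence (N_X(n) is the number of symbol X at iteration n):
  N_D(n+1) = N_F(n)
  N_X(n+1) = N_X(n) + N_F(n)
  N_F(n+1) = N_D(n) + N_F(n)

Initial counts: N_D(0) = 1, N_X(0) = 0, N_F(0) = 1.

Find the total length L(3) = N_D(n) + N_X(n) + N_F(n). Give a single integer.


Answer: 14

Derivation:
Step 0: N_D=1, N_X=0, N_F=1, L=2
Step 1: N_D=1, N_X=1, N_F=2, L=4
Step 2: N_D=2, N_X=3, N_F=3, L=8
Step 3: N_D=3, N_X=6, N_F=5, L=14


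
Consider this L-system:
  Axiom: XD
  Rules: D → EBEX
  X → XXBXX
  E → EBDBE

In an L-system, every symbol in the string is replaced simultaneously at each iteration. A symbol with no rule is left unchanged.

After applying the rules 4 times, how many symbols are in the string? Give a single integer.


Step 0: length = 2
Step 1: length = 9
Step 2: length = 37
Step 3: length = 139
Step 4: length = 527

Answer: 527


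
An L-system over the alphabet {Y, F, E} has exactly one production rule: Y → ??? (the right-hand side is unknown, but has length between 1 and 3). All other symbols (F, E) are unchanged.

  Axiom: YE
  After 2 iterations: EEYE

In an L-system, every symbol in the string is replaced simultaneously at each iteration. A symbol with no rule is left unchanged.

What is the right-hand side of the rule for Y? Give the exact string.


Trying Y → EY:
  Step 0: YE
  Step 1: EYE
  Step 2: EEYE
Matches the given result.

Answer: EY


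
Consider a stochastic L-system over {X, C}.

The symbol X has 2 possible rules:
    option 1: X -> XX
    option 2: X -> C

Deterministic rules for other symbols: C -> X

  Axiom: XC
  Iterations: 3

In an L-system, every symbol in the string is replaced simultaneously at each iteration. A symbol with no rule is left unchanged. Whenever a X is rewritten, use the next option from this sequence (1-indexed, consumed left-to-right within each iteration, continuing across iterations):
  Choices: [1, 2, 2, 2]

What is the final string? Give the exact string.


Answer: XXX

Derivation:
Step 0: XC
Step 1: XXX  (used choices [1])
Step 2: CCC  (used choices [2, 2, 2])
Step 3: XXX  (used choices [])


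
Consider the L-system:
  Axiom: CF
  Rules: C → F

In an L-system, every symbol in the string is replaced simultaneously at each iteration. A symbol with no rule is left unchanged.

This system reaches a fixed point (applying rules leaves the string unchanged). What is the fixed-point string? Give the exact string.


Step 0: CF
Step 1: FF
Step 2: FF  (unchanged — fixed point at step 1)

Answer: FF


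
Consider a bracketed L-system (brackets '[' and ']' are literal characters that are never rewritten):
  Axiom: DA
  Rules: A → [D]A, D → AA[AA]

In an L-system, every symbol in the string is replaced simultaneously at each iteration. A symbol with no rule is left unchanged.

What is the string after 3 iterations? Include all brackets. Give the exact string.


Answer: [AA[AA]][D]A[AA[AA]][D]A[[AA[AA]][D]A[AA[AA]][D]A][[D]A[D]A[[D]A[D]A]][AA[AA]][D]A

Derivation:
Step 0: DA
Step 1: AA[AA][D]A
Step 2: [D]A[D]A[[D]A[D]A][AA[AA]][D]A
Step 3: [AA[AA]][D]A[AA[AA]][D]A[[AA[AA]][D]A[AA[AA]][D]A][[D]A[D]A[[D]A[D]A]][AA[AA]][D]A


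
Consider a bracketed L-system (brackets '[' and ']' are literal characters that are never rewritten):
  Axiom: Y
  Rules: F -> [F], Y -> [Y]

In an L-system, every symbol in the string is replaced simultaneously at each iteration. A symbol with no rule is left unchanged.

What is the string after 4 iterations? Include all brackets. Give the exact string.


Answer: [[[[Y]]]]

Derivation:
Step 0: Y
Step 1: [Y]
Step 2: [[Y]]
Step 3: [[[Y]]]
Step 4: [[[[Y]]]]


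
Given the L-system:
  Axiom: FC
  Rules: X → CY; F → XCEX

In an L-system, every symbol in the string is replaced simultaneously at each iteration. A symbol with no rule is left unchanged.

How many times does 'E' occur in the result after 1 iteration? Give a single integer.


Answer: 1

Derivation:
Step 0: FC  (0 'E')
Step 1: XCEXC  (1 'E')


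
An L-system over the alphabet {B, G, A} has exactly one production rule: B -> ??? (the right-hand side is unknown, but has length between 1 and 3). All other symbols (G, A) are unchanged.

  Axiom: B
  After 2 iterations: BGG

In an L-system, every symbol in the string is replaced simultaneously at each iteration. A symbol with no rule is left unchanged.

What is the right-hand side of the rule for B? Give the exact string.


Trying B -> BG:
  Step 0: B
  Step 1: BG
  Step 2: BGG
Matches the given result.

Answer: BG


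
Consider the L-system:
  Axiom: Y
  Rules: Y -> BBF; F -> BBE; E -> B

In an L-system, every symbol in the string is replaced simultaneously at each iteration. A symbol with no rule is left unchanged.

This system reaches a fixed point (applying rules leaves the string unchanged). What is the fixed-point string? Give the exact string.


Answer: BBBBB

Derivation:
Step 0: Y
Step 1: BBF
Step 2: BBBBE
Step 3: BBBBB
Step 4: BBBBB  (unchanged — fixed point at step 3)


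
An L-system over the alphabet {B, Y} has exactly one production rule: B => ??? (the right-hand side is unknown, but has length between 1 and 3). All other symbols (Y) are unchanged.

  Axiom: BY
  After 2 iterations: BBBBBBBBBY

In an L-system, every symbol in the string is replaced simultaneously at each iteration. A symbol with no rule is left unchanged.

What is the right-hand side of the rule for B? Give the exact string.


Answer: BBB

Derivation:
Trying B => BBB:
  Step 0: BY
  Step 1: BBBY
  Step 2: BBBBBBBBBY
Matches the given result.


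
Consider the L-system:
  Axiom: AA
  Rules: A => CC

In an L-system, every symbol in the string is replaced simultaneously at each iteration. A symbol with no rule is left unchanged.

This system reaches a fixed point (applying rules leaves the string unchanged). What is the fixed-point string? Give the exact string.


Answer: CCCC

Derivation:
Step 0: AA
Step 1: CCCC
Step 2: CCCC  (unchanged — fixed point at step 1)


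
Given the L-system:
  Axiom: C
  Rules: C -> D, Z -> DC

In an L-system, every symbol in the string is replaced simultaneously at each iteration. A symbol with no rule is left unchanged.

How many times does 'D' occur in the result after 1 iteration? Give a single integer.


Answer: 1

Derivation:
Step 0: C  (0 'D')
Step 1: D  (1 'D')


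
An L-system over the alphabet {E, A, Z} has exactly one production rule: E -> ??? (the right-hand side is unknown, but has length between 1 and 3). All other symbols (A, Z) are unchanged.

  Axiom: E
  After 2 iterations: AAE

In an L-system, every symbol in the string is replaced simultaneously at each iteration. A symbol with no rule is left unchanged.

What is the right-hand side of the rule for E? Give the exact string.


Trying E -> AE:
  Step 0: E
  Step 1: AE
  Step 2: AAE
Matches the given result.

Answer: AE


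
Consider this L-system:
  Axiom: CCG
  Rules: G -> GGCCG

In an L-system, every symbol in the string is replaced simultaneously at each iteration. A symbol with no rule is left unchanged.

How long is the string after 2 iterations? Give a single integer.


Step 0: length = 3
Step 1: length = 7
Step 2: length = 19

Answer: 19


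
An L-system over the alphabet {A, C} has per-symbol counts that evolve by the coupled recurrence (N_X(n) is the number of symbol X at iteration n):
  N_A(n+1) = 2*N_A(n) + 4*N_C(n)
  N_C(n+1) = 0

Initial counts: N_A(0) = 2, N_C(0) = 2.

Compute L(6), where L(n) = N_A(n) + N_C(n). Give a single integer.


Answer: 384

Derivation:
Step 0: N_A=2, N_C=2, L=4
Step 1: N_A=12, N_C=0, L=12
Step 2: N_A=24, N_C=0, L=24
Step 3: N_A=48, N_C=0, L=48
Step 4: N_A=96, N_C=0, L=96
Step 5: N_A=192, N_C=0, L=192
Step 6: N_A=384, N_C=0, L=384


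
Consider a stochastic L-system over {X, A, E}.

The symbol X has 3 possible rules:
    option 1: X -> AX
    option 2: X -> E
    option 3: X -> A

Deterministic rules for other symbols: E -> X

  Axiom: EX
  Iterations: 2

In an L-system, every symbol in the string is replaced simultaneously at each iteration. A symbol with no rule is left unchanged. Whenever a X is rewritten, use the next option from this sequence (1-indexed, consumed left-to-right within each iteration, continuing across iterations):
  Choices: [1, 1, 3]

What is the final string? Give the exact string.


Step 0: EX
Step 1: XAX  (used choices [1])
Step 2: AXAA  (used choices [1, 3])

Answer: AXAA


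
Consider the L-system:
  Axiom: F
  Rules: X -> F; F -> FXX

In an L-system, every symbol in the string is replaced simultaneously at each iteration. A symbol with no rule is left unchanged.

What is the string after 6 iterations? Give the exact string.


Answer: FXXFFFXXFXXFXXFFFXXFFFXXFFFXXFXXFXXFFFXXFXXFXXFFFXXFXXFXXFFFXXFFFXXFFFXXFXXFXXFFFXXFF

Derivation:
Step 0: F
Step 1: FXX
Step 2: FXXFF
Step 3: FXXFFFXXFXX
Step 4: FXXFFFXXFXXFXXFFFXXFF
Step 5: FXXFFFXXFXXFXXFFFXXFFFXXFFFXXFXXFXXFFFXXFXX
Step 6: FXXFFFXXFXXFXXFFFXXFFFXXFFFXXFXXFXXFFFXXFXXFXXFFFXXFXXFXXFFFXXFFFXXFFFXXFXXFXXFFFXXFF


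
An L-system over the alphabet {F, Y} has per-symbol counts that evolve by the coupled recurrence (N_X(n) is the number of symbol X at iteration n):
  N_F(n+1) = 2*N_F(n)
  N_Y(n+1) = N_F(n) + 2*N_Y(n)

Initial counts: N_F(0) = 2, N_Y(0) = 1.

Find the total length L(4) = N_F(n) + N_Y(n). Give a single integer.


Step 0: N_F=2, N_Y=1, L=3
Step 1: N_F=4, N_Y=4, L=8
Step 2: N_F=8, N_Y=12, L=20
Step 3: N_F=16, N_Y=32, L=48
Step 4: N_F=32, N_Y=80, L=112

Answer: 112


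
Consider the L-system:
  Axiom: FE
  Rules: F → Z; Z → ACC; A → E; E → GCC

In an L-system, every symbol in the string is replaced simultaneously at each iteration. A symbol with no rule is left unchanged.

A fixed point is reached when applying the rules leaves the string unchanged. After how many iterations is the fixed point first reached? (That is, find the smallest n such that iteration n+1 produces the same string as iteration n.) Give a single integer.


Step 0: FE
Step 1: ZGCC
Step 2: ACCGCC
Step 3: ECCGCC
Step 4: GCCCCGCC
Step 5: GCCCCGCC  (unchanged — fixed point at step 4)

Answer: 4


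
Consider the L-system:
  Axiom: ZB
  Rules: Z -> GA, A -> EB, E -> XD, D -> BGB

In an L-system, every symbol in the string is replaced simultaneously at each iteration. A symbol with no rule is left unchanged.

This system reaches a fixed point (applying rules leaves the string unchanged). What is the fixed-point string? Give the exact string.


Answer: GXBGBBB

Derivation:
Step 0: ZB
Step 1: GAB
Step 2: GEBB
Step 3: GXDBB
Step 4: GXBGBBB
Step 5: GXBGBBB  (unchanged — fixed point at step 4)


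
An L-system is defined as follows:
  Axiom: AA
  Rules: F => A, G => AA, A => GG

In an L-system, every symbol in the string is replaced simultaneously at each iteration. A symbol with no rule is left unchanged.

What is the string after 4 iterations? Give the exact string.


Step 0: AA
Step 1: GGGG
Step 2: AAAAAAAA
Step 3: GGGGGGGGGGGGGGGG
Step 4: AAAAAAAAAAAAAAAAAAAAAAAAAAAAAAAA

Answer: AAAAAAAAAAAAAAAAAAAAAAAAAAAAAAAA


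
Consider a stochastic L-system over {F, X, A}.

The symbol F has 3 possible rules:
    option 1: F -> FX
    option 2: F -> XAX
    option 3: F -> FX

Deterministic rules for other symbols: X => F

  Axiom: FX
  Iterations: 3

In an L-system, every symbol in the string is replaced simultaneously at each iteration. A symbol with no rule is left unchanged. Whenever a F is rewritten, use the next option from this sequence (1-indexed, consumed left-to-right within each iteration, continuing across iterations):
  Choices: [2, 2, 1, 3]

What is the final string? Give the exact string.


Step 0: FX
Step 1: XAXF  (used choices [2])
Step 2: FAFXAX  (used choices [2])
Step 3: FXAFXFAF  (used choices [1, 3])

Answer: FXAFXFAF


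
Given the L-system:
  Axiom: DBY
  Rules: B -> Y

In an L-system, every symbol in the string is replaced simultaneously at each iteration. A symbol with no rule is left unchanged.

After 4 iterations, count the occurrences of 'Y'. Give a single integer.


Step 0: DBY  (1 'Y')
Step 1: DYY  (2 'Y')
Step 2: DYY  (2 'Y')
Step 3: DYY  (2 'Y')
Step 4: DYY  (2 'Y')

Answer: 2


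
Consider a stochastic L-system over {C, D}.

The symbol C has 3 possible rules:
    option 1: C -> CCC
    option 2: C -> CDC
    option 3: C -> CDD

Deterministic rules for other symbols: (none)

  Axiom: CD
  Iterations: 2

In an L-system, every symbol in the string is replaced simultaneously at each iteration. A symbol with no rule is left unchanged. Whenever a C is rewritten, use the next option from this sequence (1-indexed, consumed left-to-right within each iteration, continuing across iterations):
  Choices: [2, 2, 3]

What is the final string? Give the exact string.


Step 0: CD
Step 1: CDCD  (used choices [2])
Step 2: CDCDCDDD  (used choices [2, 3])

Answer: CDCDCDDD


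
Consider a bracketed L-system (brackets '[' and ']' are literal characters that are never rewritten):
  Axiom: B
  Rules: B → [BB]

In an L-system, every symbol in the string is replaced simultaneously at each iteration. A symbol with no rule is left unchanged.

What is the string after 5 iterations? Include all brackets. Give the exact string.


Step 0: B
Step 1: [BB]
Step 2: [[BB][BB]]
Step 3: [[[BB][BB]][[BB][BB]]]
Step 4: [[[[BB][BB]][[BB][BB]]][[[BB][BB]][[BB][BB]]]]
Step 5: [[[[[BB][BB]][[BB][BB]]][[[BB][BB]][[BB][BB]]]][[[[BB][BB]][[BB][BB]]][[[BB][BB]][[BB][BB]]]]]

Answer: [[[[[BB][BB]][[BB][BB]]][[[BB][BB]][[BB][BB]]]][[[[BB][BB]][[BB][BB]]][[[BB][BB]][[BB][BB]]]]]


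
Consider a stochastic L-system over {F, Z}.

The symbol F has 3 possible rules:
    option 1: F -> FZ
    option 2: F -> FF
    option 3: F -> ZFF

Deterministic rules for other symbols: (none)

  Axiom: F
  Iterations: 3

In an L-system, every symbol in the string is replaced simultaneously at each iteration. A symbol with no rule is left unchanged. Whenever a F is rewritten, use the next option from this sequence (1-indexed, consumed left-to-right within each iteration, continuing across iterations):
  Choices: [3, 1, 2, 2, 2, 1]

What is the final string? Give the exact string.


Answer: ZFFZFFFZ

Derivation:
Step 0: F
Step 1: ZFF  (used choices [3])
Step 2: ZFZFF  (used choices [1, 2])
Step 3: ZFFZFFFZ  (used choices [2, 2, 1])


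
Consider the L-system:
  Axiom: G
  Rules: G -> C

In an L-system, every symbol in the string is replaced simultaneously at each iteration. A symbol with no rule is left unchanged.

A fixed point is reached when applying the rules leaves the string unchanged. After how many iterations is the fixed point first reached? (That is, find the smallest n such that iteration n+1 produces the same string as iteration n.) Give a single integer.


Answer: 1

Derivation:
Step 0: G
Step 1: C
Step 2: C  (unchanged — fixed point at step 1)


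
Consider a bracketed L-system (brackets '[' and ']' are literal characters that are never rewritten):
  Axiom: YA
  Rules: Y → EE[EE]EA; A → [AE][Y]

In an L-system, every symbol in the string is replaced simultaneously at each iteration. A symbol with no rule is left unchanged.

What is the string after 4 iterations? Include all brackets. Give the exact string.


Step 0: YA
Step 1: EE[EE]EA[AE][Y]
Step 2: EE[EE]E[AE][Y][[AE][Y]E][EE[EE]EA]
Step 3: EE[EE]E[[AE][Y]E][EE[EE]EA][[[AE][Y]E][EE[EE]EA]E][EE[EE]E[AE][Y]]
Step 4: EE[EE]E[[[AE][Y]E][EE[EE]EA]E][EE[EE]E[AE][Y]][[[[AE][Y]E][EE[EE]EA]E][EE[EE]E[AE][Y]]E][EE[EE]E[[AE][Y]E][EE[EE]EA]]

Answer: EE[EE]E[[[AE][Y]E][EE[EE]EA]E][EE[EE]E[AE][Y]][[[[AE][Y]E][EE[EE]EA]E][EE[EE]E[AE][Y]]E][EE[EE]E[[AE][Y]E][EE[EE]EA]]


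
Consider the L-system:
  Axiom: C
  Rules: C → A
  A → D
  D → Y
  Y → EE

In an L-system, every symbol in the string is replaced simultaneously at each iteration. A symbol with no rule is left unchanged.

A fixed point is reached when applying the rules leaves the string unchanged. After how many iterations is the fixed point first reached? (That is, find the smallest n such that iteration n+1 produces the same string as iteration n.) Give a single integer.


Step 0: C
Step 1: A
Step 2: D
Step 3: Y
Step 4: EE
Step 5: EE  (unchanged — fixed point at step 4)

Answer: 4


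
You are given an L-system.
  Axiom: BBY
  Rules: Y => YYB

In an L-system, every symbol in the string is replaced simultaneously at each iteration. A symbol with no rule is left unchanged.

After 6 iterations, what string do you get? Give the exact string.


Answer: BBYYBYYBBYYBYYBBBYYBYYBBYYBYYBBBBYYBYYBBYYBYYBBBYYBYYBBYYBYYBBBBBYYBYYBBYYBYYBBBYYBYYBBYYBYYBBBBYYBYYBBYYBYYBBBYYBYYBBYYBYYBBBBBB

Derivation:
Step 0: BBY
Step 1: BBYYB
Step 2: BBYYBYYBB
Step 3: BBYYBYYBBYYBYYBBB
Step 4: BBYYBYYBBYYBYYBBBYYBYYBBYYBYYBBBB
Step 5: BBYYBYYBBYYBYYBBBYYBYYBBYYBYYBBBBYYBYYBBYYBYYBBBYYBYYBBYYBYYBBBBB
Step 6: BBYYBYYBBYYBYYBBBYYBYYBBYYBYYBBBBYYBYYBBYYBYYBBBYYBYYBBYYBYYBBBBBYYBYYBBYYBYYBBBYYBYYBBYYBYYBBBBYYBYYBBYYBYYBBBYYBYYBBYYBYYBBBBBB


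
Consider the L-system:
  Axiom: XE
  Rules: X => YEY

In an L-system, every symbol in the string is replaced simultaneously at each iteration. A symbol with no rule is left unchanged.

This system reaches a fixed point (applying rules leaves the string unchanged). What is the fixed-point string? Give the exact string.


Answer: YEYE

Derivation:
Step 0: XE
Step 1: YEYE
Step 2: YEYE  (unchanged — fixed point at step 1)


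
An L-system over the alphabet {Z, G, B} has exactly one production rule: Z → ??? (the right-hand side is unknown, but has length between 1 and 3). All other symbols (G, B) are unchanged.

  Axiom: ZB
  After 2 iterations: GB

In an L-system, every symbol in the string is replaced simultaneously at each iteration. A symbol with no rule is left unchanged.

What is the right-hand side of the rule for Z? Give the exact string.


Answer: G

Derivation:
Trying Z → G:
  Step 0: ZB
  Step 1: GB
  Step 2: GB
Matches the given result.


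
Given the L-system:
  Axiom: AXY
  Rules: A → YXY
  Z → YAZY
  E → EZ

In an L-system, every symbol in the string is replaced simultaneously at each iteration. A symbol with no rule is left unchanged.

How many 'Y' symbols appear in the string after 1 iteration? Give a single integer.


Step 0: AXY  (1 'Y')
Step 1: YXYXY  (3 'Y')

Answer: 3


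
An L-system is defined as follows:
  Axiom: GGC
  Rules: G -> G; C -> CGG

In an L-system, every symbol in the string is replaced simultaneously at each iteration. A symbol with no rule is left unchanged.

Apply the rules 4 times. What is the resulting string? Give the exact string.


Answer: GGCGGGGGGGG

Derivation:
Step 0: GGC
Step 1: GGCGG
Step 2: GGCGGGG
Step 3: GGCGGGGGG
Step 4: GGCGGGGGGGG


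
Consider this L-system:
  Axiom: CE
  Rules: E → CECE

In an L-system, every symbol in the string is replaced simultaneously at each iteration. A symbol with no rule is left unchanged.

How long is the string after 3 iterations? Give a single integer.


Answer: 23

Derivation:
Step 0: length = 2
Step 1: length = 5
Step 2: length = 11
Step 3: length = 23


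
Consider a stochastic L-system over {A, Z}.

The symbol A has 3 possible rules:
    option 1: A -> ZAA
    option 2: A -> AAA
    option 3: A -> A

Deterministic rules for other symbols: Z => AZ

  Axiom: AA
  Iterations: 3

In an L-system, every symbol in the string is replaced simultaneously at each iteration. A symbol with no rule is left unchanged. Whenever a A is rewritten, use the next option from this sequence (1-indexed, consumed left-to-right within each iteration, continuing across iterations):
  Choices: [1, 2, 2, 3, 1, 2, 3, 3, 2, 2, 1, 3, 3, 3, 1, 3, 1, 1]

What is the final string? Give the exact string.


Step 0: AA
Step 1: ZAAAAA  (used choices [1, 2])
Step 2: AZAAAAZAAAAAA  (used choices [2, 3, 1, 2, 3])
Step 3: AAZAAAAAAZAAAAZAAZAAAZAAZAA  (used choices [3, 2, 2, 1, 3, 3, 3, 1, 3, 1, 1])

Answer: AAZAAAAAAZAAAAZAAZAAAZAAZAA


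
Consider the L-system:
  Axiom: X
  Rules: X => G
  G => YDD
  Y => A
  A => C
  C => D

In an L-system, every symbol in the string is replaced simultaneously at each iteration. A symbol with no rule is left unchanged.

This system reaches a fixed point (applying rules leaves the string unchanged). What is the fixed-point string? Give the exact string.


Answer: DDD

Derivation:
Step 0: X
Step 1: G
Step 2: YDD
Step 3: ADD
Step 4: CDD
Step 5: DDD
Step 6: DDD  (unchanged — fixed point at step 5)


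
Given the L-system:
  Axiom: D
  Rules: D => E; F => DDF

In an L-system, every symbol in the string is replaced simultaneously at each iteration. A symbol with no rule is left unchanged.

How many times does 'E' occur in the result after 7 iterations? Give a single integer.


Answer: 1

Derivation:
Step 0: D  (0 'E')
Step 1: E  (1 'E')
Step 2: E  (1 'E')
Step 3: E  (1 'E')
Step 4: E  (1 'E')
Step 5: E  (1 'E')
Step 6: E  (1 'E')
Step 7: E  (1 'E')


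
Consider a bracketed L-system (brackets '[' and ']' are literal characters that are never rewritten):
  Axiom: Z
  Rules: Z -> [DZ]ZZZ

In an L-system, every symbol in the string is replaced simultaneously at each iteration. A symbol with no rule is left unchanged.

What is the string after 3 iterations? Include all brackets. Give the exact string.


Answer: [D[D[DZ]ZZZ][DZ]ZZZ[DZ]ZZZ[DZ]ZZZ][D[DZ]ZZZ][DZ]ZZZ[DZ]ZZZ[DZ]ZZZ[D[DZ]ZZZ][DZ]ZZZ[DZ]ZZZ[DZ]ZZZ[D[DZ]ZZZ][DZ]ZZZ[DZ]ZZZ[DZ]ZZZ

Derivation:
Step 0: Z
Step 1: [DZ]ZZZ
Step 2: [D[DZ]ZZZ][DZ]ZZZ[DZ]ZZZ[DZ]ZZZ
Step 3: [D[D[DZ]ZZZ][DZ]ZZZ[DZ]ZZZ[DZ]ZZZ][D[DZ]ZZZ][DZ]ZZZ[DZ]ZZZ[DZ]ZZZ[D[DZ]ZZZ][DZ]ZZZ[DZ]ZZZ[DZ]ZZZ[D[DZ]ZZZ][DZ]ZZZ[DZ]ZZZ[DZ]ZZZ


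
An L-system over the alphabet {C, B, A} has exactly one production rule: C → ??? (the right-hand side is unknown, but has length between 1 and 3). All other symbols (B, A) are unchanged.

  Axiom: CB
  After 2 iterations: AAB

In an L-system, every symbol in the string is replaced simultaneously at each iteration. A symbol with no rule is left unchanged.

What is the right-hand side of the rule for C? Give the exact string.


Answer: AA

Derivation:
Trying C → AA:
  Step 0: CB
  Step 1: AAB
  Step 2: AAB
Matches the given result.


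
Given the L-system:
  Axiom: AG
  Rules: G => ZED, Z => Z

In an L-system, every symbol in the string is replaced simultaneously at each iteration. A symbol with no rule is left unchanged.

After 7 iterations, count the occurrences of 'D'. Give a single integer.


Answer: 1

Derivation:
Step 0: AG  (0 'D')
Step 1: AZED  (1 'D')
Step 2: AZED  (1 'D')
Step 3: AZED  (1 'D')
Step 4: AZED  (1 'D')
Step 5: AZED  (1 'D')
Step 6: AZED  (1 'D')
Step 7: AZED  (1 'D')


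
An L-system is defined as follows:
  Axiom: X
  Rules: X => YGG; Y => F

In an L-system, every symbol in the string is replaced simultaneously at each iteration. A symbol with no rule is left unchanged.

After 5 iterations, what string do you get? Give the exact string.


Answer: FGG

Derivation:
Step 0: X
Step 1: YGG
Step 2: FGG
Step 3: FGG
Step 4: FGG
Step 5: FGG


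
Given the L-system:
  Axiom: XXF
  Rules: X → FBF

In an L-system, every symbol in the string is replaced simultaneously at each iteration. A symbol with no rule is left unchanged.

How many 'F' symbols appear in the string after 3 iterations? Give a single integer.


Step 0: XXF  (1 'F')
Step 1: FBFFBFF  (5 'F')
Step 2: FBFFBFF  (5 'F')
Step 3: FBFFBFF  (5 'F')

Answer: 5


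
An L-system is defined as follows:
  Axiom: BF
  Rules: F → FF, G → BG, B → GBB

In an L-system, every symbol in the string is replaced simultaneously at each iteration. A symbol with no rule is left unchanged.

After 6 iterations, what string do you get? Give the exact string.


Answer: BGGBBGBBGBBBGGBBBGBGGBBGBBBGGBBGBBGBBBGBGGBBGBBBGGBBGBBGBBBGBGGBBGBBBGGBBGBBBGGBBGBBGBBBGGBBBGBGGBBGBBBGGBBGBBBGGBBGBBGBBBGBGGBBGBBGBBBGGBBBGBGGBBGBBBGGBBGBBGBBBGBGGBBGBBBGGBBGBBBGGBBGBBGBBBGGBBBGBGGBBGBBBGGBBGBBGBBBGBGGBBGBBBGGBBGBBGBBBGBGGBBGBBBGGBBGBBBGGBBGBBGBBBGBGGBBGBBGBBBGGBBBGBGGBBGBBBGGBBGBBGBBBGBGGBBGBBBGGBBGBBBGGBBGBBGBBBGGBBBGBGGBBGBBBGGBBGBBGBBBGBGGBBGBBBGGBBGBBFFFFFFFFFFFFFFFFFFFFFFFFFFFFFFFFFFFFFFFFFFFFFFFFFFFFFFFFFFFFFFFF

Derivation:
Step 0: BF
Step 1: GBBFF
Step 2: BGGBBGBBFFFF
Step 3: GBBBGBGGBBGBBBGGBBGBBFFFFFFFF
Step 4: BGGBBGBBGBBBGGBBBGBGGBBGBBBGGBBGBBGBBBGBGGBBGBBBGGBBGBBFFFFFFFFFFFFFFFF
Step 5: GBBBGBGGBBGBBBGGBBGBBBGGBBGBBGBBBGBGGBBGBBGBBBGGBBBGBGGBBGBBBGGBBGBBGBBBGBGGBBGBBBGGBBGBBBGGBBGBBGBBBGGBBBGBGGBBGBBBGGBBGBBGBBBGBGGBBGBBBGGBBGBBFFFFFFFFFFFFFFFFFFFFFFFFFFFFFFFF
Step 6: BGGBBGBBGBBBGGBBBGBGGBBGBBBGGBBGBBGBBBGBGGBBGBBBGGBBGBBGBBBGBGGBBGBBBGGBBGBBBGGBBGBBGBBBGGBBBGBGGBBGBBBGGBBGBBBGGBBGBBGBBBGBGGBBGBBGBBBGGBBBGBGGBBGBBBGGBBGBBGBBBGBGGBBGBBBGGBBGBBBGGBBGBBGBBBGGBBBGBGGBBGBBBGGBBGBBGBBBGBGGBBGBBBGGBBGBBGBBBGBGGBBGBBBGGBBGBBBGGBBGBBGBBBGBGGBBGBBGBBBGGBBBGBGGBBGBBBGGBBGBBGBBBGBGGBBGBBBGGBBGBBBGGBBGBBGBBBGGBBBGBGGBBGBBBGGBBGBBGBBBGBGGBBGBBBGGBBGBBFFFFFFFFFFFFFFFFFFFFFFFFFFFFFFFFFFFFFFFFFFFFFFFFFFFFFFFFFFFFFFFF


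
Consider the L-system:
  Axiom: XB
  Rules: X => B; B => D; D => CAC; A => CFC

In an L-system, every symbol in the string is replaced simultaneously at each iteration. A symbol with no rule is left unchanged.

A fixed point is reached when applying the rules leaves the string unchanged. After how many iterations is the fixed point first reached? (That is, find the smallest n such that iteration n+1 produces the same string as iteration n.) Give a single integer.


Answer: 4

Derivation:
Step 0: XB
Step 1: BD
Step 2: DCAC
Step 3: CACCCFCC
Step 4: CCFCCCCFCC
Step 5: CCFCCCCFCC  (unchanged — fixed point at step 4)


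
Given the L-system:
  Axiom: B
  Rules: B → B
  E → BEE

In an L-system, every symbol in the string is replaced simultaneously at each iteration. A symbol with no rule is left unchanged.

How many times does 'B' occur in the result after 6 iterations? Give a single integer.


Answer: 1

Derivation:
Step 0: B  (1 'B')
Step 1: B  (1 'B')
Step 2: B  (1 'B')
Step 3: B  (1 'B')
Step 4: B  (1 'B')
Step 5: B  (1 'B')
Step 6: B  (1 'B')


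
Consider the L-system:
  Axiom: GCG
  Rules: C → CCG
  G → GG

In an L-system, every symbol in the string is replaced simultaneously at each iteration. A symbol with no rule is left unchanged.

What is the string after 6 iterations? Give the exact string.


Answer: GGGGGGGGGGGGGGGGGGGGGGGGGGGGGGGGGGGGGGGGGGGGGGGGGGGGGGGGGGGGGGGGCCGCCGGGCCGCCGGGGGGGCCGCCGGGCCGCCGGGGGGGGGGGGGGGCCGCCGGGCCGCCGGGGGGGCCGCCGGGCCGCCGGGGGGGGGGGGGGGGGGGGGGGGGGGGGGGCCGCCGGGCCGCCGGGGGGGCCGCCGGGCCGCCGGGGGGGGGGGGGGGCCGCCGGGCCGCCGGGGGGGCCGCCGGGCCGCCGGGGGGGGGGGGGGGGGGGGGGGGGGGGGGGGGGGGGGGGGGGGGGGGGGGGGGGGGGGGGGGGGGGGGGGGGGGGGGGGGGGGGGGGGGGGGGGGGGGGGGGGGGGGGGGGGGGGGGGGGGGGGGG

Derivation:
Step 0: GCG
Step 1: GGCCGGG
Step 2: GGGGCCGCCGGGGGGG
Step 3: GGGGGGGGCCGCCGGGCCGCCGGGGGGGGGGGGGGG
Step 4: GGGGGGGGGGGGGGGGCCGCCGGGCCGCCGGGGGGGCCGCCGGGCCGCCGGGGGGGGGGGGGGGGGGGGGGGGGGGGGGG
Step 5: GGGGGGGGGGGGGGGGGGGGGGGGGGGGGGGGCCGCCGGGCCGCCGGGGGGGCCGCCGGGCCGCCGGGGGGGGGGGGGGGCCGCCGGGCCGCCGGGGGGGCCGCCGGGCCGCCGGGGGGGGGGGGGGGGGGGGGGGGGGGGGGGGGGGGGGGGGGGGGGGGGGGGGGGGGGGGGGG
Step 6: GGGGGGGGGGGGGGGGGGGGGGGGGGGGGGGGGGGGGGGGGGGGGGGGGGGGGGGGGGGGGGGGCCGCCGGGCCGCCGGGGGGGCCGCCGGGCCGCCGGGGGGGGGGGGGGGCCGCCGGGCCGCCGGGGGGGCCGCCGGGCCGCCGGGGGGGGGGGGGGGGGGGGGGGGGGGGGGGCCGCCGGGCCGCCGGGGGGGCCGCCGGGCCGCCGGGGGGGGGGGGGGGCCGCCGGGCCGCCGGGGGGGCCGCCGGGCCGCCGGGGGGGGGGGGGGGGGGGGGGGGGGGGGGGGGGGGGGGGGGGGGGGGGGGGGGGGGGGGGGGGGGGGGGGGGGGGGGGGGGGGGGGGGGGGGGGGGGGGGGGGGGGGGGGGGGGGGGGGGGGGGGG


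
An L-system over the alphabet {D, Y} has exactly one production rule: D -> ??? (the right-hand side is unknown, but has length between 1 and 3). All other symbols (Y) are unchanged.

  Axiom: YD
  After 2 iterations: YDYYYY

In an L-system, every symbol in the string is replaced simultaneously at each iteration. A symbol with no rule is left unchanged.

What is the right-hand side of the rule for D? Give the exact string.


Trying D -> DYY:
  Step 0: YD
  Step 1: YDYY
  Step 2: YDYYYY
Matches the given result.

Answer: DYY


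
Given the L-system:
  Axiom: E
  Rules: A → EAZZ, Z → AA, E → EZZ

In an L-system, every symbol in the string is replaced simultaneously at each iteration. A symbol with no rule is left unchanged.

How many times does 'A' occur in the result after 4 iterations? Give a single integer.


Step 0: E  (0 'A')
Step 1: EZZ  (0 'A')
Step 2: EZZAAAA  (4 'A')
Step 3: EZZAAAAEAZZEAZZEAZZEAZZ  (8 'A')
Step 4: EZZAAAAEAZZEAZZEAZZEAZZEZZEAZZAAAAEZZEAZZAAAAEZZEAZZAAAAEZZEAZZAAAA  (28 'A')

Answer: 28


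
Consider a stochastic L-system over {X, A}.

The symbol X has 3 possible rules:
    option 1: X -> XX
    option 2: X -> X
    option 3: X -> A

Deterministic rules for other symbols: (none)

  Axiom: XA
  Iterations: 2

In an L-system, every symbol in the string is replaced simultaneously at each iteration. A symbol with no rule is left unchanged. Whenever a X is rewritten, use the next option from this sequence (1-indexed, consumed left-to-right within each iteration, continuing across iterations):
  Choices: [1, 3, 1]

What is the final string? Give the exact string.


Step 0: XA
Step 1: XXA  (used choices [1])
Step 2: AXXA  (used choices [3, 1])

Answer: AXXA


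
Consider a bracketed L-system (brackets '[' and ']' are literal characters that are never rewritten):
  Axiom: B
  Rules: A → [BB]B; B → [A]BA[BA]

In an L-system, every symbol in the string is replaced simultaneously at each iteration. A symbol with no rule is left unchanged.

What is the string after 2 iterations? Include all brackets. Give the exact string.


Step 0: B
Step 1: [A]BA[BA]
Step 2: [[BB]B][A]BA[BA][BB]B[[A]BA[BA][BB]B]

Answer: [[BB]B][A]BA[BA][BB]B[[A]BA[BA][BB]B]


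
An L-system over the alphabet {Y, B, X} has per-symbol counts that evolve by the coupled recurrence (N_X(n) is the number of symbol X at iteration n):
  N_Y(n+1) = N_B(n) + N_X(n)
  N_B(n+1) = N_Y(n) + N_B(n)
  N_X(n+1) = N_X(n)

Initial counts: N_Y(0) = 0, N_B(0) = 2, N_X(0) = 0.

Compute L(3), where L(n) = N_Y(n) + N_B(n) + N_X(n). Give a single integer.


Step 0: N_Y=0, N_B=2, N_X=0, L=2
Step 1: N_Y=2, N_B=2, N_X=0, L=4
Step 2: N_Y=2, N_B=4, N_X=0, L=6
Step 3: N_Y=4, N_B=6, N_X=0, L=10

Answer: 10


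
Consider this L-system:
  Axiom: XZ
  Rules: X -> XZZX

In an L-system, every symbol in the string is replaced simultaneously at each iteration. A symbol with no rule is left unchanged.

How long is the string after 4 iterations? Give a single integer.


Step 0: length = 2
Step 1: length = 5
Step 2: length = 11
Step 3: length = 23
Step 4: length = 47

Answer: 47


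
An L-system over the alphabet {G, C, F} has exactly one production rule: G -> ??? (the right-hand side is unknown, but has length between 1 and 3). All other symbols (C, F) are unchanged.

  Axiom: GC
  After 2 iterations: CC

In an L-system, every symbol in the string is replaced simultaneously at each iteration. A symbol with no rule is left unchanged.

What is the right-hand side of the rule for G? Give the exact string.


Answer: C

Derivation:
Trying G -> C:
  Step 0: GC
  Step 1: CC
  Step 2: CC
Matches the given result.


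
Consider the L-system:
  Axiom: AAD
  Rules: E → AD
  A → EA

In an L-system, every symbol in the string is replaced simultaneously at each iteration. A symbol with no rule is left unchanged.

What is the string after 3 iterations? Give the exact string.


Answer: EADADEAEADADEAD

Derivation:
Step 0: AAD
Step 1: EAEAD
Step 2: ADEAADEAD
Step 3: EADADEAEADADEAD


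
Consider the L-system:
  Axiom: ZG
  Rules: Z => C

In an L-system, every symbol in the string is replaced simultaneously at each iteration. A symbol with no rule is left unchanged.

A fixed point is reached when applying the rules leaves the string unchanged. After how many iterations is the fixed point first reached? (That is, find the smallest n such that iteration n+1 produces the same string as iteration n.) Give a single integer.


Answer: 1

Derivation:
Step 0: ZG
Step 1: CG
Step 2: CG  (unchanged — fixed point at step 1)


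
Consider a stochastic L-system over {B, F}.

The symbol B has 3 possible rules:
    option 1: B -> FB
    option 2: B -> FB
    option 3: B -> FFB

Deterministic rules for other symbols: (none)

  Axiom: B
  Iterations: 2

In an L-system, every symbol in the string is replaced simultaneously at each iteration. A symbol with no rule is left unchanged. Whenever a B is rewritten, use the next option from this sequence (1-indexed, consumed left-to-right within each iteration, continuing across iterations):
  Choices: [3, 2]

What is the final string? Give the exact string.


Answer: FFFB

Derivation:
Step 0: B
Step 1: FFB  (used choices [3])
Step 2: FFFB  (used choices [2])


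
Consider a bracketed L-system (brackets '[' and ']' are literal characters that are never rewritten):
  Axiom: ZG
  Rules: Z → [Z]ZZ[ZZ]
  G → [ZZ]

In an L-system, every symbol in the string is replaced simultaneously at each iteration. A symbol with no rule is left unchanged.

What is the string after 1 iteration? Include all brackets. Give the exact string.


Step 0: ZG
Step 1: [Z]ZZ[ZZ][ZZ]

Answer: [Z]ZZ[ZZ][ZZ]
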